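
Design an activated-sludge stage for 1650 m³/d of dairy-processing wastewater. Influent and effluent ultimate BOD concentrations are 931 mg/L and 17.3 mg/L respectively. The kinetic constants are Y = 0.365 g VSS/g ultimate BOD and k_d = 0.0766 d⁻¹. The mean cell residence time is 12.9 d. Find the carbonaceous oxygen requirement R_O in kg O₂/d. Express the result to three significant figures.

Correct the yield for decay: Y_obs = Y/(1 + k_d θ_c) = 0.365 / (1 + 0.0766 × 12.9) = 0.365 / 1.988 = 0.1836.
Mass of ultimate BOD removed per day: Q(S₀ − S) = 1650 × 913.7 g/m³ = 1508 kg/d.
Net sludge production P_X = 0.1836 × 1508 = 276.8 kg VSS/d.
R_O = Q·(S₀ − S) − 1.42·P_X = 1508 − 1.42 × 276.8 = 1115 kg O₂/d.

R_O ≈ 1110 kg O₂/d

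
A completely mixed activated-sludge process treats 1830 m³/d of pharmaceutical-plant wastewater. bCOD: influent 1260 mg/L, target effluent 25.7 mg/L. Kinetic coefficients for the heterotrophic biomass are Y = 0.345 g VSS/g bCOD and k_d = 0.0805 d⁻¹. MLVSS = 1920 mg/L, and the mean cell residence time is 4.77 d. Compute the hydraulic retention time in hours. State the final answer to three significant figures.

Steady-state biomass mass balance: V·X·(1 + k_d·θ_c) = Y·Q·(S₀ − S)·θ_c, so V = 0.345 × 1830 × (1260 − 25.7) × 4.77 / [1920 × (1 + 0.0805 × 4.77)] = 3.72×10^6 / 2657 = 1399 m³.
τ = V/Q = 1399/1830 = 0.7644 d, or 18.35 h.

τ ≈ 18.3 h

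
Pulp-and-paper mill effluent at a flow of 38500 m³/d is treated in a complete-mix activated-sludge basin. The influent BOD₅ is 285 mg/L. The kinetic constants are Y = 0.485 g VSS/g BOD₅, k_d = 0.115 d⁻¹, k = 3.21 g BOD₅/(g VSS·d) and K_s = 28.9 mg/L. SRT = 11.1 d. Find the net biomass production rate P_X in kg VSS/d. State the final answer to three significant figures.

For a completely mixed reactor with recycle the Lawrence–McCarty relation gives S = K_s·(1 + k_d·θ_c) / [θ_c·(Y·k − k_d) − 1] = 28.9 × (1 + 0.115 × 11.1) / [11.1 × (0.485 × 3.21 − 0.115) − 1] = 65.79 / 15.00 = 4.385 mg/L.
Observed yield with endogenous decay: Y_obs = Y / (1 + k_d·θ_c) = 0.485 / (1 + 0.115 × 11.1) = 0.485 / 2.276 = 0.2130 g VSS/g BOD₅.
Mass of BOD₅ removed per day: Q(S₀ − S) = 38500 × 280.6 g/m³ = 10804 kg/d.
Net biomass production P_X = Y_obs × Q·(S₀ − S) = 0.2130 × 10804 = 2302 kg VSS/d.

P_X ≈ 2300 kg VSS/d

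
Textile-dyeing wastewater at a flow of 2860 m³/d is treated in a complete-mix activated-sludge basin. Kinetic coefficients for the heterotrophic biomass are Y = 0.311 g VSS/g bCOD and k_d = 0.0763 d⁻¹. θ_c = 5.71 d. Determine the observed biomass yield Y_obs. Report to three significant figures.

Y_obs = Y / (1 + k_d θ_c) = 0.311 / (1 + 0.0763 × 5.71) = 0.311 / 1.436 = 0.2166.

Y_obs ≈ 0.217 g VSS/g bCOD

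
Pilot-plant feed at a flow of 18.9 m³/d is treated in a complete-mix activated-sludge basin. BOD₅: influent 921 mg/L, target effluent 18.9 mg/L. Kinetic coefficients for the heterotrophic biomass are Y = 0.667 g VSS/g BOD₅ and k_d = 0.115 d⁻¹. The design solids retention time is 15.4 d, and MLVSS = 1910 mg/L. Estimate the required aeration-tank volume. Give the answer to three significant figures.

From the SRT design equation V = Y Q (S₀−S) θ_c / [X (1 + k_d θ_c)] = 0.667 × 18.9 × (921 − 18.9) × 15.4 / [1910 × (1 + 0.115 × 15.4)] = 1.75×10^5 / 5293 = 33.09 m³.

V ≈ 33.1 m³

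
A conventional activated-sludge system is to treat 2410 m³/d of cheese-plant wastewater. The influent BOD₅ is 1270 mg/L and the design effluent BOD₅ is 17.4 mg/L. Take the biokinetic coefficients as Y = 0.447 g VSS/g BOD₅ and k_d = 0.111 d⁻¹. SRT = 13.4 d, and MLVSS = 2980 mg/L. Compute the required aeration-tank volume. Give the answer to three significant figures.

Rearranging the biomass balance for a CMAS with decay, V = Y·Q·ΔS·θ_c / [X·(1+k_d θ_c)] = 0.447 × 2410 × (1270 − 17.4) × 13.4 / [2980 × (1 + 0.111 × 13.4)] = 1.81×10^7 / 7412 = 2439 m³.

V ≈ 2440 m³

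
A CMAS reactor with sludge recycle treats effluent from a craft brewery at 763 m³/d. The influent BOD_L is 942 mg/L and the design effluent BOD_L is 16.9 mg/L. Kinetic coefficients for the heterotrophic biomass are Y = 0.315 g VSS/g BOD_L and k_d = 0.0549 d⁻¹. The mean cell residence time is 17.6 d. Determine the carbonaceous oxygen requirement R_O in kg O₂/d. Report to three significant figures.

The observed yield is Y_obs = Y/(1 + k_d·θ_c) = 0.315 / (1 + 0.0549 × 17.6) = 0.315 / 1.966 = 0.1602 g VSS per g BOD_L removed.
ΔS = 942 − 16.9 = 925.1 mg/L, so the substrate removal rate is 763 × 925.1/1000 = 705.9 kg BOD_L/d.
Net sludge production P_X = 0.1602 × 705.9 = 113.1 kg VSS/d.
R_O = Q·(S₀ − S) − 1.42·P_X = 705.9 − 1.42 × 113.1 = 545.3 kg O₂/d.

R_O ≈ 545 kg O₂/d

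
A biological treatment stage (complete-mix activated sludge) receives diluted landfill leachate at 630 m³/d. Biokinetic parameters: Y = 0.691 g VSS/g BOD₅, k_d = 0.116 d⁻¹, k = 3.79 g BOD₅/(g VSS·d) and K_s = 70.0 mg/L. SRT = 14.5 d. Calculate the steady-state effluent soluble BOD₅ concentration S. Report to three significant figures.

S ≈ 5.32 mg/L

Effluent substrate depends only on kinetics and SRT: S = K_s(1 + k_d θ_c) / [θ_c(Yk − k_d) − 1] = 70.0 × (1 + 0.116 × 14.5) / [14.5 × (0.691 × 3.79 − 0.116) − 1] = 187.7 / 35.29 = 5.320 mg/L.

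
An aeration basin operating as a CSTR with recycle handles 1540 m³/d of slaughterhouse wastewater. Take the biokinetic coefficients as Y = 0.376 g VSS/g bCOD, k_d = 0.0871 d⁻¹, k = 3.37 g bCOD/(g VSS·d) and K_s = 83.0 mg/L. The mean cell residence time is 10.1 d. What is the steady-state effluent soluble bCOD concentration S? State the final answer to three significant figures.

S ≈ 14.3 mg/L

For a completely mixed reactor with recycle the Lawrence–McCarty relation gives S = K_s·(1 + k_d·θ_c) / [θ_c·(Y·k − k_d) − 1] = 83.0 × (1 + 0.0871 × 10.1) / [10.1 × (0.376 × 3.37 − 0.0871) − 1] = 156.0 / 10.92 = 14.29 mg/L.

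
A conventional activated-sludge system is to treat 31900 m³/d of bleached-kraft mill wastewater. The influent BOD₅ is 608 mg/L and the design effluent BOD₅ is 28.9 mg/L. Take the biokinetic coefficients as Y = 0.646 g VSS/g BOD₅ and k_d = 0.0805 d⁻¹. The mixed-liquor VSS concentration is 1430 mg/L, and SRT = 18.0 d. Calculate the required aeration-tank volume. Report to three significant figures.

V ≈ 61300 m³

Rearranging the biomass balance for a CMAS with decay, V = Y·Q·ΔS·θ_c / [X·(1+k_d θ_c)] = 0.646 × 31900 × (608 − 28.9) × 18.0 / [1430 × (1 + 0.0805 × 18.0)] = 2.15×10^8 / 3502 = 61337 m³.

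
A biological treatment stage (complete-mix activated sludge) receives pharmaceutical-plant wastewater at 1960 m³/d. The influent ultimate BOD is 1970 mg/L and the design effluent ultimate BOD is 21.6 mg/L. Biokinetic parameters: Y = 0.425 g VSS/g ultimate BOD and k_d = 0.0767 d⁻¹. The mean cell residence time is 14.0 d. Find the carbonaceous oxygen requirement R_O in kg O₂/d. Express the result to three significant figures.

R_O ≈ 2710 kg O₂/d

Observed yield with endogenous decay: Y_obs = Y / (1 + k_d·θ_c) = 0.425 / (1 + 0.0767 × 14.0) = 0.425 / 2.074 = 0.2049 g VSS/g ultimate BOD.
Mass of ultimate BOD removed per day: Q(S₀ − S) = 1960 × 1948 g/m³ = 3819 kg/d.
Net sludge production P_X = 0.2049 × 3819 = 782.6 kg VSS/d.
R_O = Q·ΔS − 1.42 P_X = 3819 − 1111 = 2708 kg O₂/d.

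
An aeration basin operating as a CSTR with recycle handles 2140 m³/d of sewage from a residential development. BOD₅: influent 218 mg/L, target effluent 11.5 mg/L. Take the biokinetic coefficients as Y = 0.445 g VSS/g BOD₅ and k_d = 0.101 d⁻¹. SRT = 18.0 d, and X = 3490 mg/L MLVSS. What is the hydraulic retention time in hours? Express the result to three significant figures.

Rearranging the biomass balance for a CMAS with decay, V = Y·Q·ΔS·θ_c / [X·(1+k_d θ_c)] = 0.445 × 2140 × (218 − 11.5) × 18.0 / [3490 × (1 + 0.101 × 18.0)] = 3.54×10^6 / 9835 = 359.9 m³.
τ = V/Q = 359.9/2140 = 0.1682 d, or 4.036 h.

τ ≈ 4.04 h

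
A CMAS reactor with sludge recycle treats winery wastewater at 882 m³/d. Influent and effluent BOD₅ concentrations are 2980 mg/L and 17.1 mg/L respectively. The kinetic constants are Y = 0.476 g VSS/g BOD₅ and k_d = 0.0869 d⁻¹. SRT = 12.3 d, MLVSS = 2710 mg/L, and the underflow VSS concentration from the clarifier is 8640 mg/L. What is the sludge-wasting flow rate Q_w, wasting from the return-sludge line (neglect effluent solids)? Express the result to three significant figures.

Q_w ≈ 69.6 m³/d

Steady-state biomass mass balance: V·X·(1 + k_d·θ_c) = Y·Q·(S₀ − S)·θ_c, so V = 0.476 × 882 × (2980 − 17.1) × 12.3 / [2710 × (1 + 0.0869 × 12.3)] = 1.53×10^7 / 5607 = 2729 m³.
θ_c = V·X/(Q_w·X_r) when wasting from the recycle, so Q_w = V·X/(θ_c·X_r) = 2729 × 2710 / (12.3 × 8640) = 69.59 m³/d.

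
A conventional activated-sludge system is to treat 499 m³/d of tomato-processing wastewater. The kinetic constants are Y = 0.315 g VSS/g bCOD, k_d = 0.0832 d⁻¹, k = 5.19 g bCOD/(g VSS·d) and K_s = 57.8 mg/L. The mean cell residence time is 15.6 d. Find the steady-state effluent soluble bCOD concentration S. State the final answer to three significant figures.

S ≈ 5.72 mg/L

Effluent substrate depends only on kinetics and SRT: S = K_s(1 + k_d θ_c) / [θ_c(Yk − k_d) − 1] = 57.8 × (1 + 0.0832 × 15.6) / [15.6 × (0.315 × 5.19 − 0.0832) − 1] = 132.8 / 23.21 = 5.724 mg/L.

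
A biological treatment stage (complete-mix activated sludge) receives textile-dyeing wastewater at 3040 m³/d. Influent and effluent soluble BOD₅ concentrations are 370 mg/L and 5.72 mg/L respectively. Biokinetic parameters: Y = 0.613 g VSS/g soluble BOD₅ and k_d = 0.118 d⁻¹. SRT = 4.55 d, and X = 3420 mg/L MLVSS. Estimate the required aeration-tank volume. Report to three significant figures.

V ≈ 588 m³

Steady-state biomass mass balance: V·X·(1 + k_d·θ_c) = Y·Q·(S₀ − S)·θ_c, so V = 0.613 × 3040 × (370 − 5.72) × 4.55 / [3420 × (1 + 0.118 × 4.55)] = 3.09×10^6 / 5256 = 587.6 m³.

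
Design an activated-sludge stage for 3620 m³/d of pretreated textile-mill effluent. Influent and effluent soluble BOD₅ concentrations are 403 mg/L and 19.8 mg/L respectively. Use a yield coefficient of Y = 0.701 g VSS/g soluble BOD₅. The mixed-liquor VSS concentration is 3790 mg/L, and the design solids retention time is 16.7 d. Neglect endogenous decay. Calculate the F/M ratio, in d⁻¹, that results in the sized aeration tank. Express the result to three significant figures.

F/M ≈ 0.0898 d⁻¹

V·X = Y·Q·ΔS·θ_c gives V = 0.701 × 3620 × (403 − 19.8) × 16.7 / 3790 = 4285 m³.
F/M = Q·S₀ / (V·X) = 3620 × 403 / (4285 × 3790) = 0.08983 g soluble BOD₅·(g VSS·d)⁻¹.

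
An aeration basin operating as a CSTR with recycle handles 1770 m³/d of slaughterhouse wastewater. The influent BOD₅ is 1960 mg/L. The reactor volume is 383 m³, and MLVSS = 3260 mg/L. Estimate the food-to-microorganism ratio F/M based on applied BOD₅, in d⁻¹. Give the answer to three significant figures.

Food-to-microorganism ratio F/M = Q S₀ / (V X) = 1770 × 1960 / (383.0 × 3260) = 2.779 d⁻¹.

F/M ≈ 2.78 d⁻¹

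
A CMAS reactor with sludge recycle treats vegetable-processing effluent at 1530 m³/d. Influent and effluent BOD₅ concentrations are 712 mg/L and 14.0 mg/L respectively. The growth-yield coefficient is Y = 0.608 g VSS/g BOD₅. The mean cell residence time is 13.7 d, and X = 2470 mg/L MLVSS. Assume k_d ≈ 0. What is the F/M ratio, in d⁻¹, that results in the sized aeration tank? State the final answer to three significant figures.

F/M ≈ 0.122 d⁻¹

Biomass mass balance (decay neglected): V·X = Y·Q·(S₀ − S)·θ_c, so V = 0.608 × 1530 × (712 − 14.0) × 13.7 / 2470 = 3601 m³.
F/M = Q·S₀ / (V·X) = 1530 × 712 / (3601 × 2470) = 0.1225 g BOD₅·(g VSS·d)⁻¹.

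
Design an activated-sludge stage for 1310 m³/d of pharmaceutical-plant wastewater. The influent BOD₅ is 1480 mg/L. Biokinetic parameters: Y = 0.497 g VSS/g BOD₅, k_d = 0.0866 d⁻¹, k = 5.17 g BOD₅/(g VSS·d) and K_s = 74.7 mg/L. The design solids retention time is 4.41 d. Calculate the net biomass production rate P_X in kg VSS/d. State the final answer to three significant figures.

Effluent substrate depends only on kinetics and SRT: S = K_s(1 + k_d θ_c) / [θ_c(Yk − k_d) − 1] = 74.7 × (1 + 0.0866 × 4.41) / [4.41 × (0.497 × 5.17 − 0.0866) − 1] = 103.2 / 9.950 = 10.38 mg/L.
Correct the yield for decay: Y_obs = Y/(1 + k_d θ_c) = 0.497 / (1 + 0.0866 × 4.41) = 0.497 / 1.382 = 0.3596.
Substrate removed = Q·(S₀ − S) = 1310 m³/d × (1480 − 10.4) g/m³ = 1.93×10^6 g/d = 1925 kg/d.
Biomass produced: P_X = Y_obs·Q·ΔS = 0.3596 × 1925 ≈ 692.4 kg VSS/d.

P_X ≈ 692 kg VSS/d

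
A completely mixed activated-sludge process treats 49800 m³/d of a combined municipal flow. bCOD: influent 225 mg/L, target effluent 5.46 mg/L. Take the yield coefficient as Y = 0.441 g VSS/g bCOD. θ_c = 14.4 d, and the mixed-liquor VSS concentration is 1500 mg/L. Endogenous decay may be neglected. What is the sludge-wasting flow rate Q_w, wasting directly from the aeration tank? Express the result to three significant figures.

Q_w ≈ 3210 m³/d

Biomass mass balance (decay neglected): V·X = Y·Q·(S₀ − S)·θ_c, so V = 0.441 × 49800 × (225 − 5.46) × 14.4 / 1500 = 46286 m³.
Wasting from the aeration tank: Q_w = V / θ_c = 46286 / 14.4 = 3214 m³/d.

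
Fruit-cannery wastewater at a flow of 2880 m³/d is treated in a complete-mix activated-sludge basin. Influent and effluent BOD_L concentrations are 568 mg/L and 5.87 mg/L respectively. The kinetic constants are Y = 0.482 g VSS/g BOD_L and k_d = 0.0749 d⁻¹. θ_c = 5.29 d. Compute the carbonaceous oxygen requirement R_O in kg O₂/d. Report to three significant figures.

R_O ≈ 825 kg O₂/d

The observed yield is Y_obs = Y/(1 + k_d·θ_c) = 0.482 / (1 + 0.0749 × 5.29) = 0.482 / 1.396 = 0.3452 g VSS per g BOD_L removed.
Q·(S₀ − S) = 2880 × (568 − 5.87) × 10⁻³ = 1619 kg/d removed.
P_X = Y_obs·Q·(S₀ − S) = 0.3452 × 1619 = 558.9 kg VSS/d.
Carbonaceous O₂ demand = substrate oxidised − cell-mass equivalent = 1619 − 1.42 × 558.9 = 825.3 kg O₂/d.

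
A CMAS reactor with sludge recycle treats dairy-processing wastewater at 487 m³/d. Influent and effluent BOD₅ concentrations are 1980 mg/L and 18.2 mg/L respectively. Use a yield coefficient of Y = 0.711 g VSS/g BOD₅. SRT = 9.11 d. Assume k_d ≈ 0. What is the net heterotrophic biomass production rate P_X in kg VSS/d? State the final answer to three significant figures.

P_X ≈ 679 kg VSS/d

No decay correction is needed, so Y_obs = Y = 0.711.
ΔS = 1980 − 18.2 = 1962 mg/L, so the substrate removal rate is 487 × 1962/1000 = 955.4 kg BOD₅/d.
Net biomass production P_X = Y_obs × Q·(S₀ − S) = 0.7110 × 955.4 = 679.3 kg VSS/d.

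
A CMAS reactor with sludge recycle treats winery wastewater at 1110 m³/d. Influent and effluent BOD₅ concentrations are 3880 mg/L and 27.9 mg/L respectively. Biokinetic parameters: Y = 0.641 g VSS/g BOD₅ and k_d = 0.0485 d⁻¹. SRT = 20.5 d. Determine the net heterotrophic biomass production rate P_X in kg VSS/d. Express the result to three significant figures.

P_X ≈ 1370 kg VSS/d

The observed yield is Y_obs = Y/(1 + k_d·θ_c) = 0.641 / (1 + 0.0485 × 20.5) = 0.641 / 1.994 = 0.3214 g VSS per g BOD₅ removed.
Substrate removed = Q·(S₀ − S) = 1110 m³/d × (3880 − 27.9) g/m³ = 4.28×10^6 g/d = 4276 kg/d.
So the net sludge growth is P_X = 0.3214 × 4276 = 1374 kg VSS/d.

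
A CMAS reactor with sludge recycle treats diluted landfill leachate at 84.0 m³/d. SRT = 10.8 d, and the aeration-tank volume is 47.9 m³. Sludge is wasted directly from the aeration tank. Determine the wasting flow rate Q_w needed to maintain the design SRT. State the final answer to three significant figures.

Wasting from the aeration tank: Q_w = V / θ_c = 47.90 / 10.8 = 4.435 m³/d.

Q_w ≈ 4.44 m³/d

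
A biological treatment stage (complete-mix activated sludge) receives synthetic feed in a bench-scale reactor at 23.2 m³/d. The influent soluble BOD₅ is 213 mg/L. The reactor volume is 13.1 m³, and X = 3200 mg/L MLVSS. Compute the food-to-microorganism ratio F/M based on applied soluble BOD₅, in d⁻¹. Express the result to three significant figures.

F/M = applied load / biomass = Q·S₀/(V·X) = 23.2 × 213 / (13.10 × 3200) = 0.1179 d⁻¹.

F/M ≈ 0.118 d⁻¹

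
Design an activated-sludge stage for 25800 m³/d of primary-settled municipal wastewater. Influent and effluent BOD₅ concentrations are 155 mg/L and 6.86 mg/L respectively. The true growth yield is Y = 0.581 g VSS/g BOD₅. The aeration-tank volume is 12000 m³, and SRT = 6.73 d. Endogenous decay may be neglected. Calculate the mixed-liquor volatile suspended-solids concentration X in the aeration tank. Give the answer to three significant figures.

From V·X = Y·Q·(S₀ − S)·θ_c (decay neglected): X = 0.581 × 25800 × (155 − 6.86) × 6.73 / 12000 = 1245 mg/L.

X ≈ 1250 mg/L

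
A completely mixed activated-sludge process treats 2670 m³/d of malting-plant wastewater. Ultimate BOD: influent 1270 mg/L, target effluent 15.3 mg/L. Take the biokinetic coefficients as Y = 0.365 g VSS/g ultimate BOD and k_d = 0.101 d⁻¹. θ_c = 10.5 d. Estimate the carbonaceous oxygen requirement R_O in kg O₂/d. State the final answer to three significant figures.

The observed yield is Y_obs = Y/(1 + k_d·θ_c) = 0.365 / (1 + 0.101 × 10.5) = 0.365 / 2.061 = 0.1771 g VSS per g ultimate BOD removed.
Substrate removed = Q·(S₀ − S) = 2670 m³/d × (1270 − 15.3) g/m³ = 3.35×10^6 g/d = 3350 kg/d.
P_X = Y_obs·Q·(S₀ − S) = 0.1771 × 3350 = 593.4 kg VSS/d.
R_O = Q·(S₀ − S) − 1.42·P_X = 3350 − 1.42 × 593.4 = 2507 kg O₂/d.

R_O ≈ 2510 kg O₂/d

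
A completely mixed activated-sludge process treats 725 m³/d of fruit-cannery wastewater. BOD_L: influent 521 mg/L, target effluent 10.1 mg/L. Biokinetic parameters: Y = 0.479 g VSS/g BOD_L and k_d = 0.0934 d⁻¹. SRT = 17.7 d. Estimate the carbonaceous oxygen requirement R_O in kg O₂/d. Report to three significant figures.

The observed yield is Y_obs = Y/(1 + k_d·θ_c) = 0.479 / (1 + 0.0934 × 17.7) = 0.479 / 2.653 = 0.1805 g VSS per g BOD_L removed.
ΔS = 521 − 10.1 = 510.9 mg/L, so the substrate removal rate is 725 × 510.9/1000 = 370.4 kg BOD_L/d.
P_X = Y_obs·Q·(S₀ − S) = 0.1805 × 370.4 = 66.87 kg VSS/d.
Carbonaceous O₂ demand = substrate oxidised − cell-mass equivalent = 370.4 − 1.42 × 66.87 = 275.4 kg O₂/d.

R_O ≈ 275 kg O₂/d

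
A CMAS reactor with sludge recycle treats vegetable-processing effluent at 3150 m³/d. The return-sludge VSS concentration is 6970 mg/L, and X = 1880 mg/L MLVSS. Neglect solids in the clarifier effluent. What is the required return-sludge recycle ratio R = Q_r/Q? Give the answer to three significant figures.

R = Q_r/Q = X/(X_r − X) = 1880 / (6970 − 1880) = 0.3694.

R ≈ 0.369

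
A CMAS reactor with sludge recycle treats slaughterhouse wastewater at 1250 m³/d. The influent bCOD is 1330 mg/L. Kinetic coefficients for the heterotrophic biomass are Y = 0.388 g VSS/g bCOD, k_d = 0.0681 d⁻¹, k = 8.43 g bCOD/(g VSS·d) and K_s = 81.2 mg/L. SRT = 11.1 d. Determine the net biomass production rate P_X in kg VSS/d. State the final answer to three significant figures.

P_X ≈ 366 kg VSS/d

Effluent substrate depends only on kinetics and SRT: S = K_s(1 + k_d θ_c) / [θ_c(Yk − k_d) − 1] = 81.2 × (1 + 0.0681 × 11.1) / [11.1 × (0.388 × 8.43 − 0.0681) − 1] = 142.6 / 34.55 = 4.127 mg/L.
Observed yield with endogenous decay: Y_obs = Y / (1 + k_d·θ_c) = 0.388 / (1 + 0.0681 × 11.1) = 0.388 / 1.756 = 0.2210 g VSS/g bCOD.
ΔS = 1330 − 4.13 = 1326 mg/L, so the substrate removal rate is 1250 × 1326/1000 = 1657 kg bCOD/d.
P_X = Y_obs · Q(S₀ − S) = 0.2210 × 1657 = 366.2 kg VSS/d.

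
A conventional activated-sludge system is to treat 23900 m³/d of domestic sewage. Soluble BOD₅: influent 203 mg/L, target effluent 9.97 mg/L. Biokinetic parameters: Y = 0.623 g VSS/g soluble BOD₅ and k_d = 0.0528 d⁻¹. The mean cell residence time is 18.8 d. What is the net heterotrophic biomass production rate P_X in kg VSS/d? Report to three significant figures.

Y_obs = Y / (1 + k_d θ_c) = 0.623 / (1 + 0.0528 × 18.8) = 0.623 / 1.993 = 0.3127.
ΔS = 203 − 9.97 = 193.0 mg/L, so the substrate removal rate is 23900 × 193.0/1000 = 4613 kg soluble BOD₅/d.
Biomass produced: P_X = Y_obs·Q·ΔS = 0.3127 × 4613 ≈ 1442 kg VSS/d.

P_X ≈ 1440 kg VSS/d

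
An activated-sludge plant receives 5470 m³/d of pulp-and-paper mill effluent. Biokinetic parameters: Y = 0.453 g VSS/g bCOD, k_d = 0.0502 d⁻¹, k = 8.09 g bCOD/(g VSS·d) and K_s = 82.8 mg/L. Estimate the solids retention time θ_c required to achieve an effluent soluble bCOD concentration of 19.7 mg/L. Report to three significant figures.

θ_c ≈ 1.53 d

Specific growth rate at S = 19.7 mg/L: μ = YkS/(K_s+S) = 0.453·8.09·19.7/(82.8+19.7) = 0.7044 d⁻¹.
θ_c = 1/(μ − k_d) = 1/(0.7044 − 0.0502) = 1/0.6542 = 1.529 d.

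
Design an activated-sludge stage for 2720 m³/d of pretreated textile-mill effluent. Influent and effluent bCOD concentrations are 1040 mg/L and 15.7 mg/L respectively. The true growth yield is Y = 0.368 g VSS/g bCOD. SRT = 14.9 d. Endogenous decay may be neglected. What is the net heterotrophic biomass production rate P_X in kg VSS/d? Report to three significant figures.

With endogenous decay neglected, the observed yield equals the true yield: Y_obs = Y = 0.368 g VSS/g bCOD.
Substrate removed = Q·(S₀ − S) = 2720 m³/d × (1040 − 15.7) g/m³ = 2.79×10^6 g/d = 2786 kg/d.
Biomass produced: P_X = Y_obs·Q·ΔS = 0.3680 × 2786 ≈ 1025 kg VSS/d.

P_X ≈ 1030 kg VSS/d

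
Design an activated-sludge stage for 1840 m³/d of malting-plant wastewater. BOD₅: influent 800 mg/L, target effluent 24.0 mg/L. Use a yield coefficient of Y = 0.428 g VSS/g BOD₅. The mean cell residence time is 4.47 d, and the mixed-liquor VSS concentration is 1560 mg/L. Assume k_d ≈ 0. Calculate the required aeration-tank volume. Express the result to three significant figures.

With k_d = 0 the design equation reduces to V = Y Q (S₀−S) θ_c / X = 0.428 × 1840 × (800 − 24.0) × 4.47 / 1560 = 1751 m³.

V ≈ 1750 m³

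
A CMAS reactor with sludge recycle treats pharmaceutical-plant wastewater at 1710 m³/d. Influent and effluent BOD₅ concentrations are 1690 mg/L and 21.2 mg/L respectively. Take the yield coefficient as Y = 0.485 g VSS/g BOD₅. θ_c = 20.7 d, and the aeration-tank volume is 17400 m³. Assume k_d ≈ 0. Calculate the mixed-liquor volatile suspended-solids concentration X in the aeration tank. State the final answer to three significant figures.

Without decay, X = Y Q (S₀−S) θ_c / V = 0.485 × 1710 × (1690 − 21.2) × 20.7 / 17400 = 1647 mg/L.

X ≈ 1650 mg/L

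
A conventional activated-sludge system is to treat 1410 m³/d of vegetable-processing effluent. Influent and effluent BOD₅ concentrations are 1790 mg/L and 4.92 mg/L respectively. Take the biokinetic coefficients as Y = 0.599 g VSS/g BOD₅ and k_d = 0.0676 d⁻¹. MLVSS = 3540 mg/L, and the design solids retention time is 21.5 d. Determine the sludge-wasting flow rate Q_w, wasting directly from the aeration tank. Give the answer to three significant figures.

Rearranging the biomass balance for a CMAS with decay, V = Y·Q·ΔS·θ_c / [X·(1+k_d θ_c)] = 0.599 × 1410 × (1790 − 4.92) × 21.5 / [3540 × (1 + 0.0676 × 21.5)] = 3.24×10^7 / 8685 = 3732 m³.
With mixed-liquor wasting, θ_c = V/Q_w, so Q_w = V/θ_c = 3732/21.5 = 173.6 m³/d.

Q_w ≈ 174 m³/d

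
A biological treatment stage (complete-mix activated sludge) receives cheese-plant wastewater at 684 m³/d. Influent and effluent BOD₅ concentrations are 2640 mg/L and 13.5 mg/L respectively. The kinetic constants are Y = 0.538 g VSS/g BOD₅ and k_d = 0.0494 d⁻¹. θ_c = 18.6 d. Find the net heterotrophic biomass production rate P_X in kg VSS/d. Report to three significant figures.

P_X ≈ 504 kg VSS/d

Observed yield with endogenous decay: Y_obs = Y / (1 + k_d·θ_c) = 0.538 / (1 + 0.0494 × 18.6) = 0.538 / 1.919 = 0.2804 g VSS/g BOD₅.
Q·(S₀ − S) = 684 × (2640 − 13.5) × 10⁻³ = 1797 kg/d removed.
Net biomass production P_X = Y_obs × Q·(S₀ − S) = 0.2804 × 1797 = 503.7 kg VSS/d.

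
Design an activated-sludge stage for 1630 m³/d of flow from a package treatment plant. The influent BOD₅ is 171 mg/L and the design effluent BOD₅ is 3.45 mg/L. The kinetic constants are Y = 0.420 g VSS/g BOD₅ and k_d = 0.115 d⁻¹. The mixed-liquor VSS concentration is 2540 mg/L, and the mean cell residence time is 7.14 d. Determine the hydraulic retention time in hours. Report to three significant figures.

From the SRT design equation V = Y Q (S₀−S) θ_c / [X (1 + k_d θ_c)] = 0.420 × 1630 × (171 − 3.45) × 7.14 / [2540 × (1 + 0.115 × 7.14)] = 8.19×10^5 / 4626 = 177.1 m³.
HRT = V/Q = 177.1 m³ / 1630 m³·d⁻¹ = 0.1086 d × 24 = 2.607 h.

τ ≈ 2.61 h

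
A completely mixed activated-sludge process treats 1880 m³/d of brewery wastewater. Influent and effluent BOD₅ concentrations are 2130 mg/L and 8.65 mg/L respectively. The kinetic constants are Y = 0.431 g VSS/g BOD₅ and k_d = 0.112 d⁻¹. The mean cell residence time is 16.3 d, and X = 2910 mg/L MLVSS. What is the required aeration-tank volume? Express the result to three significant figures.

V ≈ 3410 m³

Rearranging the biomass balance for a CMAS with decay, V = Y·Q·ΔS·θ_c / [X·(1+k_d θ_c)] = 0.431 × 1880 × (2130 − 8.65) × 16.3 / [2910 × (1 + 0.112 × 16.3)] = 2.8×10^7 / 8222 = 3407 m³.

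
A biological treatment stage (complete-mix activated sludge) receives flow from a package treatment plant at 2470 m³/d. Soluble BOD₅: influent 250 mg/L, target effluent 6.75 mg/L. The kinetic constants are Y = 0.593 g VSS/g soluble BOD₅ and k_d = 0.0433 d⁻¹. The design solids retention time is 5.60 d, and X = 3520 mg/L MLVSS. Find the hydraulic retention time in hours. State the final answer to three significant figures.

τ ≈ 4.43 h

Steady-state biomass mass balance: V·X·(1 + k_d·θ_c) = Y·Q·(S₀ − S)·θ_c, so V = 0.593 × 2470 × (250 − 6.75) × 5.60 / [3520 × (1 + 0.0433 × 5.60)] = 2×10^6 / 4374 = 456.2 m³.
HRT = V/Q = 456.2 m³ / 2470 m³·d⁻¹ = 0.1847 d × 24 = 4.433 h.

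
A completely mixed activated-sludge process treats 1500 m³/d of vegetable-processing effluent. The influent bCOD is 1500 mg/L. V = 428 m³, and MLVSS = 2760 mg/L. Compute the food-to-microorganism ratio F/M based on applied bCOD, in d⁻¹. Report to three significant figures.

F/M ≈ 1.90 d⁻¹

Food-to-microorganism ratio F/M = Q S₀ / (V X) = 1500 × 1500 / (428.0 × 2760) = 1.905 d⁻¹.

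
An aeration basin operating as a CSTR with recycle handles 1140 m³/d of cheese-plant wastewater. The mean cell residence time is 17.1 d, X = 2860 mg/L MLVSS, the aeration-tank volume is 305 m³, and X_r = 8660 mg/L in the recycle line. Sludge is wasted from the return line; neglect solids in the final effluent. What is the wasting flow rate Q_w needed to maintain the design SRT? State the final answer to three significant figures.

Wasting from the return line (neglecting effluent solids): Q_w = V·X / (θ_c·X_r) = 305.0 × 2860 / (17.1 × 8660) = 5.890 m³/d.

Q_w ≈ 5.89 m³/d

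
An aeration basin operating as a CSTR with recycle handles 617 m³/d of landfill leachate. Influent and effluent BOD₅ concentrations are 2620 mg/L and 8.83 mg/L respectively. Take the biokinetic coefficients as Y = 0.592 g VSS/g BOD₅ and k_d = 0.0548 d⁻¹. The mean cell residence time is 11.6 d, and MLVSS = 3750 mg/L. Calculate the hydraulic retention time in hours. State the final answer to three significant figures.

From the SRT design equation V = Y Q (S₀−S) θ_c / [X (1 + k_d θ_c)] = 0.592 × 617 × (2620 − 8.83) × 11.6 / [3750 × (1 + 0.0548 × 11.6)] = 1.11×10^7 / 6134 = 1804 m³.
τ = V/Q = 1804/617 = 2.923 d, or 70.16 h.

τ ≈ 70.2 h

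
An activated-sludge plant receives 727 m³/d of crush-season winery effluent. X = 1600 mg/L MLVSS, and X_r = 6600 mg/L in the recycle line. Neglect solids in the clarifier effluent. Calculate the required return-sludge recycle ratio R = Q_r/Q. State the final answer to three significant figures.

R ≈ 0.320

Solids balance on the clarifier gives (1+R)X = R·X_r, so R = X/(X_r − X) = 1600 / (6600 − 1600) = 0.3200.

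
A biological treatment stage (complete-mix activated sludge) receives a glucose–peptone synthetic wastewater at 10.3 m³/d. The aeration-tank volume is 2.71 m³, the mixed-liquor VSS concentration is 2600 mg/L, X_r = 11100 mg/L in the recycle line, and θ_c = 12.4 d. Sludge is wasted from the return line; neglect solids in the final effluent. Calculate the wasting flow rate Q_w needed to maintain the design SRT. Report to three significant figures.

Q_w = (V·X)/(θ_c X_r) = 2.710 × 2600 / (12.4 × 11100) = 0.05119 m³/d.

Q_w ≈ 0.0512 m³/d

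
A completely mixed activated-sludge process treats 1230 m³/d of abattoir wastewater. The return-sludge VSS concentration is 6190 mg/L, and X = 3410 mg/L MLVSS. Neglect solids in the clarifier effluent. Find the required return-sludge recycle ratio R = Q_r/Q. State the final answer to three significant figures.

R ≈ 1.23

Solids balance on the clarifier gives (1+R)X = R·X_r, so R = X/(X_r − X) = 3410 / (6190 − 3410) = 1.227.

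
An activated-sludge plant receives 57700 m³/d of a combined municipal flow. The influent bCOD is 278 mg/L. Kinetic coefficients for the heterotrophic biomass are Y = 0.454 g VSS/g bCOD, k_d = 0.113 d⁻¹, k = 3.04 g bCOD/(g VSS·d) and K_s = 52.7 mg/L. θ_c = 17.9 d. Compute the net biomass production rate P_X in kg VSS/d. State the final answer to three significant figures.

P_X ≈ 2350 kg VSS/d

Effluent substrate depends only on kinetics and SRT: S = K_s(1 + k_d θ_c) / [θ_c(Yk − k_d) − 1] = 52.7 × (1 + 0.113 × 17.9) / [17.9 × (0.454 × 3.04 − 0.113) − 1] = 159.3 / 21.68 = 7.347 mg/L.
Correct the yield for decay: Y_obs = Y/(1 + k_d θ_c) = 0.454 / (1 + 0.113 × 17.9) = 0.454 / 3.023 = 0.1502.
Q·(S₀ − S) = 57700 × (278 − 7.35) × 10⁻³ = 15617 kg/d removed.
P_X = Y_obs · Q(S₀ − S) = 0.1502 × 15617 = 2346 kg VSS/d.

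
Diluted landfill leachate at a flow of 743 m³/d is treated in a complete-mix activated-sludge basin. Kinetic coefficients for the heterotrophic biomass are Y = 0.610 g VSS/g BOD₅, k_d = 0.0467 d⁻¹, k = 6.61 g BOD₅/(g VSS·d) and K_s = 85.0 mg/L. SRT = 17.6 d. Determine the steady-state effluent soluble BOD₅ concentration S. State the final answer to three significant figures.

S ≈ 2.24 mg/L

For a completely mixed reactor with recycle the Lawrence–McCarty relation gives S = K_s·(1 + k_d·θ_c) / [θ_c·(Y·k − k_d) − 1] = 85.0 × (1 + 0.0467 × 17.6) / [17.6 × (0.610 × 6.61 − 0.0467) − 1] = 154.9 / 69.14 = 2.240 mg/L.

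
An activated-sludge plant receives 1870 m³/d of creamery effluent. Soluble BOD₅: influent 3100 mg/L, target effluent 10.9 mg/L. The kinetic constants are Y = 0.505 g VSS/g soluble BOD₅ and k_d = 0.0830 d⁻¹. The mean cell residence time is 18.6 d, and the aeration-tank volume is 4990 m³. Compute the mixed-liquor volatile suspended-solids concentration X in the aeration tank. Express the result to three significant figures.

X ≈ 4270 mg/L

From V·X·(1 + k_d·θ_c) = Y·Q·(S₀ − S)·θ_c: X = 0.505 × 1870 × (3100 − 10.9) × 18.6 / [4990 × (1 + 0.0830 × 18.6)] = 4275 mg/L.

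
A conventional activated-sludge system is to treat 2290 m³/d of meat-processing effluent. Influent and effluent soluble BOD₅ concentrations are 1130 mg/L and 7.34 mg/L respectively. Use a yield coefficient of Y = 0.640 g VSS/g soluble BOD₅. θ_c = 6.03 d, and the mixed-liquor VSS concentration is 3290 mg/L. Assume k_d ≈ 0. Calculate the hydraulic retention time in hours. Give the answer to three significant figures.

τ ≈ 31.6 h

With k_d = 0 the design equation reduces to V = Y Q (S₀−S) θ_c / X = 0.640 × 2290 × (1130 − 7.34) × 6.03 / 3290 = 3016 m³.
Hydraulic retention time τ = V/Q = 3016 / 2290 = 1.317 d = 31.61 h.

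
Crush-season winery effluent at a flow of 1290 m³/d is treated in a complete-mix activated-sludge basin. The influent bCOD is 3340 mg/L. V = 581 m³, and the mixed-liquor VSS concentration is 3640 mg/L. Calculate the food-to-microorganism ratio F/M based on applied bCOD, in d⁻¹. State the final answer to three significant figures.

F/M ≈ 2.04 d⁻¹

F/M = applied load / biomass = Q·S₀/(V·X) = 1290 × 3340 / (581.0 × 3640) = 2.037 d⁻¹.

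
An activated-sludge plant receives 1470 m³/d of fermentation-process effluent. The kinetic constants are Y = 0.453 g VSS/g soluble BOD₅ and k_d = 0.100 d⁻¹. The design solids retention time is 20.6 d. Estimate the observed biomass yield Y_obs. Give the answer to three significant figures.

Y_obs ≈ 0.148 g VSS/g soluble BOD₅

The observed yield is Y_obs = Y/(1 + k_d·θ_c) = 0.453 / (1 + 0.100 × 20.6) = 0.453 / 3.060 = 0.1480 g VSS per g soluble BOD₅ removed.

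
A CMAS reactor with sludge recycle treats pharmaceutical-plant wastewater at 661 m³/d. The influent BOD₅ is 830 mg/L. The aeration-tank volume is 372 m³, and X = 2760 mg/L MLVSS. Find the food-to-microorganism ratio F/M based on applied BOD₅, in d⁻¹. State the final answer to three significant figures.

F/M = Q·S₀ / (V·X) = 661 × 830 / (372.0 × 2760) = 0.5344 g BOD₅·(g VSS·d)⁻¹.

F/M ≈ 0.534 d⁻¹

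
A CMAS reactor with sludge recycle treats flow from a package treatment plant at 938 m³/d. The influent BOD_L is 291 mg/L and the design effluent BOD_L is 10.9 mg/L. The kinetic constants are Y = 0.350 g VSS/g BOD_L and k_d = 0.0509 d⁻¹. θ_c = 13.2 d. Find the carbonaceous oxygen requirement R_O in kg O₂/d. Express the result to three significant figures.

R_O ≈ 185 kg O₂/d

Correct the yield for decay: Y_obs = Y/(1 + k_d θ_c) = 0.350 / (1 + 0.0509 × 13.2) = 0.350 / 1.672 = 0.2093.
ΔS = 291 − 10.9 = 280.1 mg/L, so the substrate removal rate is 938 × 280.1/1000 = 262.7 kg BOD_L/d.
P_X = Y_obs·Q·(S₀ − S) = 0.2093 × 262.7 = 55.00 kg VSS/d.
R_O = Q·ΔS − 1.42 P_X = 262.7 − 78.10 = 184.6 kg O₂/d.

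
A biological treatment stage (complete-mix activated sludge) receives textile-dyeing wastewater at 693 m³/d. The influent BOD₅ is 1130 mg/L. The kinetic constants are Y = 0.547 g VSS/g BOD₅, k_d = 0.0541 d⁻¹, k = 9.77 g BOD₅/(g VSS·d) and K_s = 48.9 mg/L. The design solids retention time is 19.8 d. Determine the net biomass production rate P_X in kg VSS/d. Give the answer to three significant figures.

P_X ≈ 207 kg VSS/d

From the Monod/SRT balance for a CMAS, S = K_s·(1+k_d θ_c)/[θ_c·(Y k − k_d) − 1] = 48.9 × (1 + 0.0541 × 19.8) / [19.8 × (0.547 × 9.77 − 0.0541) − 1] = 101.3 / 103.7 = 0.9763 mg/L.
Observed yield with endogenous decay: Y_obs = Y / (1 + k_d·θ_c) = 0.547 / (1 + 0.0541 × 19.8) = 0.547 / 2.071 = 0.2641 g VSS/g BOD₅.
Substrate removed = Q·(S₀ − S) = 693 m³/d × (1130 − 0.976) g/m³ = 7.82×10^5 g/d = 782.4 kg/d.
Net biomass production P_X = Y_obs × Q·(S₀ − S) = 0.2641 × 782.4 = 206.6 kg VSS/d.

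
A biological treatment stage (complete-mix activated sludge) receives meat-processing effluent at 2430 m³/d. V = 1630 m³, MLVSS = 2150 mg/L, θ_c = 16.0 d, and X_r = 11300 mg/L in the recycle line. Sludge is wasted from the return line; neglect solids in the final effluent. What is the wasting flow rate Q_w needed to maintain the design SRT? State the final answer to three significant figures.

Q_w ≈ 19.4 m³/d

Wasting from the return line (neglecting effluent solids): Q_w = V·X / (θ_c·X_r) = 1630 × 2150 / (16.0 × 11300) = 19.38 m³/d.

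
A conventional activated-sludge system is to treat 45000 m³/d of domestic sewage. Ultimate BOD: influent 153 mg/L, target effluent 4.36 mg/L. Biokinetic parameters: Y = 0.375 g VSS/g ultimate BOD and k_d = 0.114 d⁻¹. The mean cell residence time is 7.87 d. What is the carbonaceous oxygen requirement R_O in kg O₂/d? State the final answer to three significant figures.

R_O ≈ 4810 kg O₂/d

The observed yield is Y_obs = Y/(1 + k_d·θ_c) = 0.375 / (1 + 0.114 × 7.87) = 0.375 / 1.897 = 0.1977 g VSS per g ultimate BOD removed.
Mass of ultimate BOD removed per day: Q(S₀ − S) = 45000 × 148.6 g/m³ = 6689 kg/d.
P_X = Y_obs·Q·(S₀ − S) = 0.1977 × 6689 = 1322 kg VSS/d.
Carbonaceous O₂ demand = substrate oxidised − cell-mass equivalent = 6689 − 1.42 × 1322 = 4811 kg O₂/d.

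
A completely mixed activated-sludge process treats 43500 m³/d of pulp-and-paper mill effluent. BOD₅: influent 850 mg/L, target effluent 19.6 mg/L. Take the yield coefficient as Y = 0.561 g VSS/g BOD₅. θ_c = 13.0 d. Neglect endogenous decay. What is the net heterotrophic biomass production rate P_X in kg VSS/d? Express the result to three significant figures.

P_X ≈ 20300 kg VSS/d

No decay correction is needed, so Y_obs = Y = 0.561.
Q·(S₀ − S) = 43500 × (850 − 19.6) × 10⁻³ = 36122 kg/d removed.
P_X = Y_obs · Q(S₀ − S) = 0.5610 × 36122 = 20265 kg VSS/d.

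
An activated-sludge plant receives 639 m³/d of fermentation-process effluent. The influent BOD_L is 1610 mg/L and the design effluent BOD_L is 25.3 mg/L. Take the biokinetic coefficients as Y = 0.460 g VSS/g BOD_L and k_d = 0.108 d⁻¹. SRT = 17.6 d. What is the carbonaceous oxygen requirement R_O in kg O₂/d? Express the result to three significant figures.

The observed yield is Y_obs = Y/(1 + k_d·θ_c) = 0.460 / (1 + 0.108 × 17.6) = 0.460 / 2.901 = 0.1586 g VSS per g BOD_L removed.
ΔS = 1610 − 25.3 = 1585 mg/L, so the substrate removal rate is 639 × 1585/1000 = 1013 kg BOD_L/d.
Net sludge production P_X = 0.1586 × 1013 = 160.6 kg VSS/d.
Carbonaceous O₂ demand = substrate oxidised − cell-mass equivalent = 1013 − 1.42 × 160.6 = 784.6 kg O₂/d.

R_O ≈ 785 kg O₂/d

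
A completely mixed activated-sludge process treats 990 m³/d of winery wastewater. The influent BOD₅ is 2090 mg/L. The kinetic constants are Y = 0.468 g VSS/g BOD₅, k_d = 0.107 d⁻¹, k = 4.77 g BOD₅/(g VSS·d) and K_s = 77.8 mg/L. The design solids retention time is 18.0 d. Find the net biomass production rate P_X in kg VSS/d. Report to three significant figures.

From the Monod/SRT balance for a CMAS, S = K_s·(1+k_d θ_c)/[θ_c·(Y k − k_d) − 1] = 77.8 × (1 + 0.107 × 18.0) / [18.0 × (0.468 × 4.77 − 0.107) − 1] = 227.6 / 37.26 = 6.110 mg/L.
Correct the yield for decay: Y_obs = Y/(1 + k_d θ_c) = 0.468 / (1 + 0.107 × 18.0) = 0.468 / 2.926 = 0.1599.
Substrate removed = Q·(S₀ − S) = 990 m³/d × (2090 − 6.11) g/m³ = 2.06×10^6 g/d = 2063 kg/d.
Net biomass production P_X = Y_obs × Q·(S₀ − S) = 0.1599 × 2063 = 330.0 kg VSS/d.

P_X ≈ 330 kg VSS/d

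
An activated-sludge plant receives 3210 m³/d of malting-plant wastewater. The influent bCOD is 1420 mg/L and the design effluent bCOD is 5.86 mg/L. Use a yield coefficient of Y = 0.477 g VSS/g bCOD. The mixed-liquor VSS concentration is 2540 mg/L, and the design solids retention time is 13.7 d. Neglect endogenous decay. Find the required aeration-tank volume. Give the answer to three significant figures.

V ≈ 11700 m³

V·X = Y·Q·ΔS·θ_c gives V = 0.477 × 3210 × (1420 − 5.86) × 13.7 / 2540 = 11679 m³.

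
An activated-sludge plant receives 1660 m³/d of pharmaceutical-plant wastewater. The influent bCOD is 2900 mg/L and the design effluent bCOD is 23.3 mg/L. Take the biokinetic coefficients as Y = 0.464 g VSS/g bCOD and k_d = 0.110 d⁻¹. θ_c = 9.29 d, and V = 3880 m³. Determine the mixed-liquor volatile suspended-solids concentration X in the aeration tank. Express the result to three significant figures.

From V·X·(1 + k_d·θ_c) = Y·Q·(S₀ − S)·θ_c: X = 0.464 × 1660 × (2900 − 23.3) × 9.29 / [3880 × (1 + 0.110 × 9.29)] = 2624 mg/L.

X ≈ 2620 mg/L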